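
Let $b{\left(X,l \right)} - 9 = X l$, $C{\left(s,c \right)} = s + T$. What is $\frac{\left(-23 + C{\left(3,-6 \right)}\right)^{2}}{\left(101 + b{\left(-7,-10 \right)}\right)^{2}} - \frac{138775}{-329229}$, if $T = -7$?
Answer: $\frac{58473061}{131691600} \approx 0.44402$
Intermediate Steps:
$C{\left(s,c \right)} = -7 + s$ ($C{\left(s,c \right)} = s - 7 = -7 + s$)
$b{\left(X,l \right)} = 9 + X l$
$\frac{\left(-23 + C{\left(3,-6 \right)}\right)^{2}}{\left(101 + b{\left(-7,-10 \right)}\right)^{2}} - \frac{138775}{-329229} = \frac{\left(-23 + \left(-7 + 3\right)\right)^{2}}{\left(101 + \left(9 - -70\right)\right)^{2}} - \frac{138775}{-329229} = \frac{\left(-23 - 4\right)^{2}}{\left(101 + \left(9 + 70\right)\right)^{2}} - - \frac{138775}{329229} = \frac{\left(-27\right)^{2}}{\left(101 + 79\right)^{2}} + \frac{138775}{329229} = \frac{729}{180^{2}} + \frac{138775}{329229} = \frac{729}{32400} + \frac{138775}{329229} = 729 \cdot \frac{1}{32400} + \frac{138775}{329229} = \frac{9}{400} + \frac{138775}{329229} = \frac{58473061}{131691600}$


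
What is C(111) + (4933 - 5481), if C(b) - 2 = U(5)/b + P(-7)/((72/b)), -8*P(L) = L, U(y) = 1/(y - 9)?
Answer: -1289739/2368 ≈ -544.65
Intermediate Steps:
U(y) = 1/(-9 + y)
P(L) = -L/8
C(b) = 2 - 1/(4*b) + 7*b/576 (C(b) = 2 + (1/((-9 + 5)*b) + (-⅛*(-7))/((72/b))) = 2 + (1/((-4)*b) + 7*(b/72)/8) = 2 + (-1/(4*b) + 7*b/576) = 2 - 1/(4*b) + 7*b/576)
C(111) + (4933 - 5481) = (1/576)*(-144 + 111*(1152 + 7*111))/111 + (4933 - 5481) = (1/576)*(1/111)*(-144 + 111*(1152 + 777)) - 548 = (1/576)*(1/111)*(-144 + 111*1929) - 548 = (1/576)*(1/111)*(-144 + 214119) - 548 = (1/576)*(1/111)*213975 - 548 = 7925/2368 - 548 = -1289739/2368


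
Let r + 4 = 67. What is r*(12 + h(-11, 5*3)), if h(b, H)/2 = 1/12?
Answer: 1533/2 ≈ 766.50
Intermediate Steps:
r = 63 (r = -4 + 67 = 63)
h(b, H) = ⅙ (h(b, H) = 2/12 = 2*(1/12) = ⅙)
r*(12 + h(-11, 5*3)) = 63*(12 + ⅙) = 63*(73/6) = 1533/2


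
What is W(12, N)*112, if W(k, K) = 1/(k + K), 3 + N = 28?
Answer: 112/37 ≈ 3.0270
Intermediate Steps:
N = 25 (N = -3 + 28 = 25)
W(k, K) = 1/(K + k)
W(12, N)*112 = 112/(25 + 12) = 112/37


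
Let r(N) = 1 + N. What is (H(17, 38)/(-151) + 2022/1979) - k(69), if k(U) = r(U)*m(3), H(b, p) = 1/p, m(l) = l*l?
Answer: -7142366003/11355502 ≈ -628.98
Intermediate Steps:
m(l) = l**2
k(U) = 9 + 9*U (k(U) = (1 + U)*3**2 = (1 + U)*9 = 9 + 9*U)
(H(17, 38)/(-151) + 2022/1979) - k(69) = (1/(38*(-151)) + 2022/1979) - (9 + 9*69) = ((1/38)*(-1/151) + 2022*(1/1979)) - (9 + 621) = (-1/5738 + 2022/1979) - 1*630 = 11600257/11355502 - 630 = -7142366003/11355502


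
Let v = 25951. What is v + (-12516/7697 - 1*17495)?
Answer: 65073316/7697 ≈ 8454.4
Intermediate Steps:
v + (-12516/7697 - 1*17495) = 25951 + (-12516/7697 - 1*17495) = 25951 + (-12516*1/7697 - 17495) = 25951 + (-12516/7697 - 17495) = 25951 - 134671531/7697 = 65073316/7697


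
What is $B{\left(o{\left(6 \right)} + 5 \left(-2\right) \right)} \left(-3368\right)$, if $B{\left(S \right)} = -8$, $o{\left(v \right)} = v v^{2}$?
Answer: $26944$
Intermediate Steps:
$o{\left(v \right)} = v^{3}$
$B{\left(o{\left(6 \right)} + 5 \left(-2\right) \right)} \left(-3368\right) = \left(-8\right) \left(-3368\right) = 26944$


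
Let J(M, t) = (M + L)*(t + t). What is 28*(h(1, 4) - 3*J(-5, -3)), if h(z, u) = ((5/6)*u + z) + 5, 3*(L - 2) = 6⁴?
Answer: 649432/3 ≈ 2.1648e+5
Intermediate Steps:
L = 434 (L = 2 + (⅓)*6⁴ = 2 + (⅓)*1296 = 2 + 432 = 434)
h(z, u) = 5 + z + 5*u/6 (h(z, u) = ((5*(⅙))*u + z) + 5 = (5*u/6 + z) + 5 = (z + 5*u/6) + 5 = 5 + z + 5*u/6)
J(M, t) = 2*t*(434 + M) (J(M, t) = (M + 434)*(t + t) = (434 + M)*(2*t) = 2*t*(434 + M))
28*(h(1, 4) - 3*J(-5, -3)) = 28*((5 + 1 + (⅚)*4) - 6*(-3)*(434 - 5)) = 28*((5 + 1 + 10/3) - 6*(-3)*429) = 28*(28/3 - 3*(-2574)) = 28*(28/3 + 7722) = 28*(23194/3) = 649432/3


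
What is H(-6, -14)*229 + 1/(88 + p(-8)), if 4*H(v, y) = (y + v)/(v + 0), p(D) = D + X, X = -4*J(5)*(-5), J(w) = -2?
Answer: 22903/120 ≈ 190.86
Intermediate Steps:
X = -40 (X = -4*(-2)*(-5) = 8*(-5) = -40)
p(D) = -40 + D (p(D) = D - 40 = -40 + D)
H(v, y) = (v + y)/(4*v) (H(v, y) = ((y + v)/(v + 0))/4 = ((v + y)/v)/4 = (v + y)/(4*v))
H(-6, -14)*229 + 1/(88 + p(-8)) = ((¼)*(-6 - 14)/(-6))*229 + 1/(88 + (-40 - 8)) = ((¼)*(-⅙)*(-20))*229 + 1/(88 - 48) = (⅚)*229 + 1/40 = 1145/6 + 1/40 = 22903/120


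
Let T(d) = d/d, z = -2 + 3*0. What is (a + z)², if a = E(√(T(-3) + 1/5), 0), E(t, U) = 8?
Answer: 36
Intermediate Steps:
z = -2 (z = -2 + 0 = -2)
T(d) = 1
a = 8
(a + z)² = (8 - 2)² = 6² = 36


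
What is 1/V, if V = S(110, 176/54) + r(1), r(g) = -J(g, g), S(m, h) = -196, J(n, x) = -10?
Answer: -1/186 ≈ -0.0053763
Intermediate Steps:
r(g) = 10 (r(g) = -1*(-10) = 10)
V = -186 (V = -196 + 10 = -186)
1/V = 1/(-186) = -1/186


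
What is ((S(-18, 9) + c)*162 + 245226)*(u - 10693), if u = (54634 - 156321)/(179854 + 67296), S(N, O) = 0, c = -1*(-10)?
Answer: -326191763168451/123575 ≈ -2.6396e+9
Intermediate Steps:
c = 10
u = -101687/247150 ≈ -0.41144
((S(-18, 9) + c)*162 + 245226)*(u - 10693) = ((0 + 10)*162 + 245226)*(-101687/247150 - 10693) = (10*162 + 245226)*(-2642876637/247150) = (1620 + 245226)*(-2642876637/247150) = 246846*(-2642876637/247150) = -326191763168451/123575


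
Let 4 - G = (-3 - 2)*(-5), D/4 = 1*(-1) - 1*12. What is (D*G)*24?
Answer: 26208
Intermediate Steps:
D = -52 (D = 4*(1*(-1) - 1*12) = 4*(-1 - 12) = 4*(-13) = -52)
G = -21 (G = 4 - (-3 - 2)*(-5) = 4 - (-5)*(-5) = 4 - 1*25 = 4 - 25 = -21)
(D*G)*24 = -52*(-21)*24 = 1092*24 = 26208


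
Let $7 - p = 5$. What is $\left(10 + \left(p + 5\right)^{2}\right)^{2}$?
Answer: $3481$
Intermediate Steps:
$p = 2$ ($p = 7 - 5 = 2$)
$\left(10 + \left(p + 5\right)^{2}\right)^{2} = \left(10 + \left(2 + 5\right)^{2}\right)^{2} = \left(10 + 7^{2}\right)^{2} = \left(10 + 49\right)^{2} = 59^{2} = 3481$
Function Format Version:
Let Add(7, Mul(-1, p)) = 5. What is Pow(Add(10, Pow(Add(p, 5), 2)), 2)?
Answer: 3481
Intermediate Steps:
p = 2 (p = Add(7, Mul(-1, 5)) = Add(7, -5) = 2)
Pow(Add(10, Pow(Add(p, 5), 2)), 2) = Pow(Add(10, Pow(Add(2, 5), 2)), 2) = Pow(Add(10, Pow(7, 2)), 2) = Pow(Add(10, 49), 2) = Pow(59, 2) = 3481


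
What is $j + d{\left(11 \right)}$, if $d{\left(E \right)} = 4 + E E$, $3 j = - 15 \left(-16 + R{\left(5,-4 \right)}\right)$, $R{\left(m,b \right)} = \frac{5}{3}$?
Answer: $\frac{590}{3} \approx 196.67$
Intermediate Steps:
$R{\left(m,b \right)} = \frac{5}{3}$ ($R{\left(m,b \right)} = 5 \cdot \frac{1}{3} = \frac{5}{3}$)
$j = \frac{215}{3}$ ($j = \frac{\left(-15\right) \left(-16 + \frac{5}{3}\right)}{3} = \frac{\left(-15\right) \left(- \frac{43}{3}\right)}{3} = \frac{1}{3} \cdot 215 = \frac{215}{3} \approx 71.667$)
$d{\left(E \right)} = 4 + E^{2}$
$j + d{\left(11 \right)} = \frac{215}{3} + \left(4 + 11^{2}\right) = \frac{215}{3} + \left(4 + 121\right) = \frac{215}{3} + 125 = \frac{590}{3}$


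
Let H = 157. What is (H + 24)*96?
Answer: 17376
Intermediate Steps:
(H + 24)*96 = (157 + 24)*96 = 181*96 = 17376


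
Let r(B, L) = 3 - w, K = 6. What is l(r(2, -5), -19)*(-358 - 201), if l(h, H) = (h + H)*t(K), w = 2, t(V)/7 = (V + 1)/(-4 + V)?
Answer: 246519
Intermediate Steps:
t(V) = 7*(1 + V)/(-4 + V) (t(V) = 7*((V + 1)/(-4 + V)) = 7*((1 + V)/(-4 + V)) = 7*(1 + V)/(-4 + V))
r(B, L) = 1 (r(B, L) = 3 - 1*2 = 3 - 2 = 1)
l(h, H) = 49*H/2 + 49*h/2 (l(h, H) = (h + H)*(7*(1 + 6)/(-4 + 6)) = (H + h)*(7*7/2) = (H + h)*(7*(½)*7) = (H + h)*(49/2) = 49*H/2 + 49*h/2)
l(r(2, -5), -19)*(-358 - 201) = ((49/2)*(-19) + (49/2)*1)*(-358 - 201) = (-931/2 + 49/2)*(-559) = -441*(-559) = 246519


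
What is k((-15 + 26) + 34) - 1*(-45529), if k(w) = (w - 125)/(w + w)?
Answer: 409753/9 ≈ 45528.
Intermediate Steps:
k(w) = (-125 + w)/(2*w) (k(w) = (-125 + w)/((2*w)) = (-125 + w)*(1/(2*w)) = (-125 + w)/(2*w))
k((-15 + 26) + 34) - 1*(-45529) = (-125 + ((-15 + 26) + 34))/(2*((-15 + 26) + 34)) - 1*(-45529) = (-125 + (11 + 34))/(2*(11 + 34)) + 45529 = (1/2)*(-125 + 45)/45 + 45529 = (1/2)*(1/45)*(-80) + 45529 = -8/9 + 45529 = 409753/9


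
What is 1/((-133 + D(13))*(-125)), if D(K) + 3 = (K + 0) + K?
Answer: 1/13750 ≈ 7.2727e-5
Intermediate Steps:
D(K) = -3 + 2*K (D(K) = -3 + ((K + 0) + K) = -3 + (K + K) = -3 + 2*K)
1/((-133 + D(13))*(-125)) = 1/((-133 + (-3 + 2*13))*(-125)) = 1/((-133 + (-3 + 26))*(-125)) = 1/((-133 + 23)*(-125)) = 1/(-110*(-125)) = 1/13750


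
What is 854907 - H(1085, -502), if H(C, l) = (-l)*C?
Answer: 310237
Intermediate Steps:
H(C, l) = -C*l
854907 - H(1085, -502) = 854907 - (-1)*1085*(-502) = 854907 - 1*544670 = 854907 - 544670 = 310237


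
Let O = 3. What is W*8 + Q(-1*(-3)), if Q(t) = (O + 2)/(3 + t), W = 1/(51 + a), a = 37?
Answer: 61/66 ≈ 0.92424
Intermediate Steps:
W = 1/88 (W = 1/(51 + 37) = 1/88 ≈ 0.011364)
Q(t) = 5/(3 + t) (Q(t) = (3 + 2)/(3 + t) = 5/(3 + t))
W*8 + Q(-1*(-3)) = (1/88)*8 + 5/(3 - 1*(-3)) = 1/11 + 5/(3 + 3) = 1/11 + 5/6 = 61/66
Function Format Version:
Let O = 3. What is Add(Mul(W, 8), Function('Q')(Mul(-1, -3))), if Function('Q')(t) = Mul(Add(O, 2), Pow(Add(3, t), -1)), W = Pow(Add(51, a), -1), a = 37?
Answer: Rational(61, 66) ≈ 0.92424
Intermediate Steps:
W = Rational(1, 88) (W = Pow(Add(51, 37), -1) = Pow(88, -1) = Rational(1, 88) ≈ 0.011364)
Function('Q')(t) = Mul(5, Pow(Add(3, t), -1)) (Function('Q')(t) = Mul(Add(3, 2), Pow(Add(3, t), -1)) = Mul(5, Pow(Add(3, t), -1)))
Add(Mul(W, 8), Function('Q')(Mul(-1, -3))) = Add(Mul(Rational(1, 88), 8), Mul(5, Pow(Add(3, Mul(-1, -3)), -1))) = Add(Rational(1, 11), Mul(5, Pow(Add(3, 3), -1))) = Add(Rational(1, 11), Mul(5, Pow(6, -1))) = Add(Rational(1, 11), Mul(5, Rational(1, 6))) = Add(Rational(1, 11), Rational(5, 6)) = Rational(61, 66)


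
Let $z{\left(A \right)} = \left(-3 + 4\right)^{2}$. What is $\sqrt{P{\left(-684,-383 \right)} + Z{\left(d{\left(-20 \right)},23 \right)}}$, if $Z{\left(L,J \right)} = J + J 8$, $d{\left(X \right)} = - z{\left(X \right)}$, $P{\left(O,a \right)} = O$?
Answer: $3 i \sqrt{53} \approx 21.84 i$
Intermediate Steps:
$z{\left(A \right)} = 1$ ($z{\left(A \right)} = 1^{2} = 1$)
$d{\left(X \right)} = -1$ ($d{\left(X \right)} = \left(-1\right) 1 = -1$)
$Z{\left(L,J \right)} = 9 J$ ($Z{\left(L,J \right)} = J + 8 J = 9 J$)
$\sqrt{P{\left(-684,-383 \right)} + Z{\left(d{\left(-20 \right)},23 \right)}} = \sqrt{-684 + 9 \cdot 23} = \sqrt{-684 + 207} = \sqrt{-477} = 3 i \sqrt{53}$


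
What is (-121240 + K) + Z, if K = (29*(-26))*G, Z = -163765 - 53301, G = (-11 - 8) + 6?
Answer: -328504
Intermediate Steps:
G = -13 (G = -19 + 6 = -13)
Z = -217066
K = 9802 (K = (29*(-26))*(-13) = -754*(-13) = 9802)
(-121240 + K) + Z = (-121240 + 9802) - 217066 = -111438 - 217066 = -328504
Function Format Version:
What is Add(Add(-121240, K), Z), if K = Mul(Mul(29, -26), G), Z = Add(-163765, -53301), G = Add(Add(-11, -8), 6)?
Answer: -328504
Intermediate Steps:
G = -13 (G = Add(-19, 6) = -13)
Z = -217066
K = 9802 (K = Mul(Mul(29, -26), -13) = Mul(-754, -13) = 9802)
Add(Add(-121240, K), Z) = Add(Add(-121240, 9802), -217066) = Add(-111438, -217066) = -328504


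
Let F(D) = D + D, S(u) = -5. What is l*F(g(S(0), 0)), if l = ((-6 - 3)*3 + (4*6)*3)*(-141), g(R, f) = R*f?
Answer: 0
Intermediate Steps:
F(D) = 2*D
l = -6345 (l = (-9*3 + 24*3)*(-141) = (-27 + 72)*(-141) = 45*(-141) = -6345)
l*F(g(S(0), 0)) = -12690*(-5*0) = -12690*0 = -6345*0 = 0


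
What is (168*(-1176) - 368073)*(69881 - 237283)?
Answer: 94689434682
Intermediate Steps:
(168*(-1176) - 368073)*(69881 - 237283) = (-197568 - 368073)*(-167402) = -565641*(-167402) = 94689434682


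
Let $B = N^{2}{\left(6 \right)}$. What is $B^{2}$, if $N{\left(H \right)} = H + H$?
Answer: $20736$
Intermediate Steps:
$N{\left(H \right)} = 2 H$
$B = 144$ ($B = \left(2 \cdot 6\right)^{2} = 12^{2} = 144$)
$B^{2} = 144^{2} = 20736$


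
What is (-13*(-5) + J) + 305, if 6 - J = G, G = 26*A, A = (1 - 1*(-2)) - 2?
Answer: 350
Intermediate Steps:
A = 1 (A = (1 + 2) - 2 = 3 - 2 = 1)
G = 26 (G = 26*1 = 26)
J = -20 (J = 6 - 1*26 = 6 - 26 = -20)
(-13*(-5) + J) + 305 = (-13*(-5) - 20) + 305 = (65 - 20) + 305 = 45 + 305 = 350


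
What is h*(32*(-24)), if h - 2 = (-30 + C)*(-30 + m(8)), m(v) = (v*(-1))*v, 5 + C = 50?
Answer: 1081344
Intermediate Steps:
C = 45 (C = -5 + 50 = 45)
m(v) = -v² (m(v) = (-v)*v = -v²)
h = -1408 (h = 2 + (-30 + 45)*(-30 - 1*8²) = 2 + 15*(-30 - 1*64) = 2 + 15*(-30 - 64) = 2 + 15*(-94) = 2 - 1410 = -1408)
h*(32*(-24)) = -45056*(-24) = -1408*(-768) = 1081344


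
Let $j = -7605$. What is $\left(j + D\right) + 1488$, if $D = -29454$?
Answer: $-35571$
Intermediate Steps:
$\left(j + D\right) + 1488 = \left(-7605 - 29454\right) + 1488 = -37059 + 1488 = -35571$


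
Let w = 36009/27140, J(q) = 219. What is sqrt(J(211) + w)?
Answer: sqrt(40572054165)/13570 ≈ 14.843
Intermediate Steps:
w = 36009/27140 (w = 36009*(1/27140) = 36009/27140 ≈ 1.3268)
sqrt(J(211) + w) = sqrt(219 + 36009/27140) = sqrt(5979669/27140) = sqrt(40572054165)/13570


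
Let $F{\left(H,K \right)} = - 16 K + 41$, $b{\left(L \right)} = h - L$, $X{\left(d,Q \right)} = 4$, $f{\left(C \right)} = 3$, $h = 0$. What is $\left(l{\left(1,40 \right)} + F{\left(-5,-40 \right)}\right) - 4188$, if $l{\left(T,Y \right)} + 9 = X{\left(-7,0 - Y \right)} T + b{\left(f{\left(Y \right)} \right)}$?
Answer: $-3515$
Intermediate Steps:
$b{\left(L \right)} = - L$ ($b{\left(L \right)} = 0 - L = - L$)
$l{\left(T,Y \right)} = -12 + 4 T$ ($l{\left(T,Y \right)} = -9 + \left(4 T - 3\right) = -9 + \left(-3 + 4 T\right) = -12 + 4 T$)
$F{\left(H,K \right)} = 41 - 16 K$
$\left(l{\left(1,40 \right)} + F{\left(-5,-40 \right)}\right) - 4188 = \left(\left(-12 + 4 \cdot 1\right) + \left(41 - -640\right)\right) - 4188 = \left(\left(-12 + 4\right) + \left(41 + 640\right)\right) - 4188 = \left(-8 + 681\right) - 4188 = 673 - 4188 = -3515$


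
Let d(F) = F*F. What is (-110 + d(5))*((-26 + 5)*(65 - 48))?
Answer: 30345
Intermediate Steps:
d(F) = F**2
(-110 + d(5))*((-26 + 5)*(65 - 48)) = (-110 + 5**2)*((-26 + 5)*(65 - 48)) = (-110 + 25)*(-21*17) = -85*(-357) = 30345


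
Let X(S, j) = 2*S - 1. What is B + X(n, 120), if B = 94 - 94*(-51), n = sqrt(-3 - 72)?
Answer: 4887 + 10*I*sqrt(3) ≈ 4887.0 + 17.32*I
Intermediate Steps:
n = 5*I*sqrt(3) (n = sqrt(-75) = 5*I*sqrt(3) ≈ 8.6602*I)
X(S, j) = -1 + 2*S
B = 4888 (B = 94 + 4794 = 4888)
B + X(n, 120) = 4888 + (-1 + 2*(5*I*sqrt(3))) = 4888 + (-1 + 10*I*sqrt(3)) = 4887 + 10*I*sqrt(3)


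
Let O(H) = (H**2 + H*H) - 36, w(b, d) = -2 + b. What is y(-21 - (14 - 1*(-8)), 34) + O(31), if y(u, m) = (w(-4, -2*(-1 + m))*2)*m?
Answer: 1478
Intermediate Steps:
O(H) = -36 + 2*H**2 (O(H) = (H**2 + H**2) - 36 = 2*H**2 - 36 = -36 + 2*H**2)
y(u, m) = -12*m (y(u, m) = ((-2 - 4)*2)*m = (-6*2)*m = -12*m)
y(-21 - (14 - 1*(-8)), 34) + O(31) = -12*34 + (-36 + 2*31**2) = -408 + (-36 + 2*961) = -408 + (-36 + 1922) = -408 + 1886 = 1478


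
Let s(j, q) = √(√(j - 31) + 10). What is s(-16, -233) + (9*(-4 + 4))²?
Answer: √(10 + I*√47) ≈ 3.326 + 1.0306*I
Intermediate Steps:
s(j, q) = √(10 + √(-31 + j)) (s(j, q) = √(√(-31 + j) + 10) = √(10 + √(-31 + j)))
s(-16, -233) + (9*(-4 + 4))² = √(10 + √(-31 - 16)) + (9*(-4 + 4))² = √(10 + √(-47)) + (9*0)² = √(10 + I*√47) + 0² = √(10 + I*√47) + 0 = √(10 + I*√47)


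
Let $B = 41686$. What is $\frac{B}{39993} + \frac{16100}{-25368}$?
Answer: $\frac{4923847}{12077886} \approx 0.40767$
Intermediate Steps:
$\frac{B}{39993} + \frac{16100}{-25368} = \frac{41686}{39993} + \frac{16100}{-25368} = 41686 \cdot \frac{1}{39993} + 16100 \left(- \frac{1}{25368}\right) = \frac{41686}{39993} - \frac{575}{906} = \frac{4923847}{12077886}$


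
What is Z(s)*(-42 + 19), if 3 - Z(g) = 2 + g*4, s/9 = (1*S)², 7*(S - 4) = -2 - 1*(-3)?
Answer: 695221/49 ≈ 14188.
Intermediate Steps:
S = 29/7 (S = 4 + (-2 - 1*(-3))/7 = 4 + (-2 + 3)/7 = 4 + (⅐)*1 = 4 + ⅐ = 29/7 ≈ 4.1429)
s = 7569/49 (s = 9*(1*(29/7))² = 9*(29/7)² = 9*(841/49) = 7569/49 ≈ 154.47)
Z(g) = 1 - 4*g (Z(g) = 3 - (2 + g*4) = 3 - (2 + 4*g) = 3 + (-2 - 4*g) = 1 - 4*g)
Z(s)*(-42 + 19) = (1 - 4*7569/49)*(-42 + 19) = (1 - 30276/49)*(-23) = -30227/49*(-23) = 695221/49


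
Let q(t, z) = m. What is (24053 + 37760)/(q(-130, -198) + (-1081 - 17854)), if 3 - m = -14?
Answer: -61813/18918 ≈ -3.2674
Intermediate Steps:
m = 17 (m = 3 - 1*(-14) = 3 + 14 = 17)
q(t, z) = 17
(24053 + 37760)/(q(-130, -198) + (-1081 - 17854)) = (24053 + 37760)/(17 + (-1081 - 17854)) = 61813/(17 - 18935) = 61813/(-18918) = 61813*(-1/18918) = -61813/18918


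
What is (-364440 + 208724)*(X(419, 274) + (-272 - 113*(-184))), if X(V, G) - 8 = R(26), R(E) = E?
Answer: -3200586664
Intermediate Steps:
X(V, G) = 34 (X(V, G) = 8 + 26 = 34)
(-364440 + 208724)*(X(419, 274) + (-272 - 113*(-184))) = (-364440 + 208724)*(34 + (-272 - 113*(-184))) = -155716*(34 + (-272 + 20792)) = -155716*(34 + 20520) = -155716*20554 = -3200586664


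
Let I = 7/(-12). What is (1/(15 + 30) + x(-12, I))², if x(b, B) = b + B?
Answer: 5112121/32400 ≈ 157.78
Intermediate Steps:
I = -7/12 (I = 7*(-1/12) = -7/12 ≈ -0.58333)
x(b, B) = B + b
(1/(15 + 30) + x(-12, I))² = (1/(15 + 30) + (-7/12 - 12))² = (1/45 - 151/12)² = (-2261/180)² = 5112121/32400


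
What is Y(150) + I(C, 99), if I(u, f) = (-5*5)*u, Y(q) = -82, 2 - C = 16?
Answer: 268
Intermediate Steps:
C = -14 (C = 2 - 1*16 = 2 - 16 = -14)
I(u, f) = -25*u
Y(150) + I(C, 99) = -82 - 25*(-14) = -82 + 350 = 268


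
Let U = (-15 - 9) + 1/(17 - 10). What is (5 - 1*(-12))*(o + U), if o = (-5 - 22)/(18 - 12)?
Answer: -6749/14 ≈ -482.07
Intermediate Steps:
U = -167/7 (U = -24 + 1/7 = -24 + ⅐ = -167/7 ≈ -23.857)
o = -9/2 (o = -27/6 = -27*⅙ = -9/2 ≈ -4.5000)
(5 - 1*(-12))*(o + U) = (5 - 1*(-12))*(-9/2 - 167/7) = (5 + 12)*(-397/14) = 17*(-397/14) = -6749/14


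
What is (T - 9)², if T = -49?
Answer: 3364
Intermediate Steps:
(T - 9)² = (-49 - 9)² = (-58)² = 3364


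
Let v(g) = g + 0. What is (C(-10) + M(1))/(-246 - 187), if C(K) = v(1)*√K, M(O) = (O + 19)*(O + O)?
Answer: -40/433 - I*√10/433 ≈ -0.092379 - 0.0073032*I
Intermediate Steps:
v(g) = g
M(O) = 2*O*(19 + O) (M(O) = (19 + O)*(2*O) = 2*O*(19 + O))
C(K) = √K (C(K) = 1*√K = √K)
(C(-10) + M(1))/(-246 - 187) = (√(-10) + 2*1*(19 + 1))/(-246 - 187) = (I*√10 + 2*1*20)/(-433) = (I*√10 + 40)*(-1/433) = (40 + I*√10)*(-1/433) = -40/433 - I*√10/433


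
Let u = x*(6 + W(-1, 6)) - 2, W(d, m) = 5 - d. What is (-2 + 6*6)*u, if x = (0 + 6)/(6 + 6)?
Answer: 136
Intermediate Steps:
x = ½ (x = 6/12 = 6*(1/12) = ½ ≈ 0.50000)
u = 4 (u = (6 + (5 - 1*(-1)))/2 - 2 = (6 + (5 + 1))/2 - 2 = (6 + 6)/2 - 2 = (½)*12 - 2 = 6 - 2 = 4)
(-2 + 6*6)*u = (-2 + 6*6)*4 = (-2 + 36)*4 = 34*4 = 136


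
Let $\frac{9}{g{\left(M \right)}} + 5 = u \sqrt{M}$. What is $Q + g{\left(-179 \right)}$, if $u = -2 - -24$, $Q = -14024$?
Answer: $- \frac{135037101}{9629} - \frac{22 i \sqrt{179}}{9629} \approx -14024.0 - 0.030568 i$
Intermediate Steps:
$u = 22$ ($u = -2 + 24 = 22$)
$g{\left(M \right)} = \frac{9}{-5 + 22 \sqrt{M}}$
$Q + g{\left(-179 \right)} = -14024 + \frac{9}{-5 + 22 \sqrt{-179}} = -14024 + \frac{9}{-5 + 22 i \sqrt{179}}$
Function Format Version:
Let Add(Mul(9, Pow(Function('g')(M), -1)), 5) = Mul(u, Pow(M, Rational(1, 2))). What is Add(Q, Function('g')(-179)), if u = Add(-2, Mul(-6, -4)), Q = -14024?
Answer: Add(Rational(-135037101, 9629), Mul(Rational(-22, 9629), I, Pow(179, Rational(1, 2)))) ≈ Add(-14024., Mul(-0.030568, I))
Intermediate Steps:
u = 22 (u = Add(-2, 24) = 22)
Function('g')(M) = Mul(9, Pow(Add(-5, Mul(22, Pow(M, Rational(1, 2)))), -1))
Add(Q, Function('g')(-179)) = Add(-14024, Mul(9, Pow(Add(-5, Mul(22, Pow(-179, Rational(1, 2)))), -1))) = Add(-14024, Mul(9, Pow(Add(-5, Mul(22, Mul(I, Pow(179, Rational(1, 2))))), -1))) = Add(-14024, Mul(9, Pow(Add(-5, Mul(22, I, Pow(179, Rational(1, 2)))), -1)))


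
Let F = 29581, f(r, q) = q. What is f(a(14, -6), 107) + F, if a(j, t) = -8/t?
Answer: 29688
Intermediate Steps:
f(a(14, -6), 107) + F = 107 + 29581 = 29688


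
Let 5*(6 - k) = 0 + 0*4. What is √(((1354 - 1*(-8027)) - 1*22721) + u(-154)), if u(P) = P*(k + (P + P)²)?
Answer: 2*I*√3655830 ≈ 3824.0*I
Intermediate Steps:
k = 6 (k = 6 - (0 + 0*4)/5 = 6 - (0 + 0)/5 = 6 - ⅕*0 = 6 + 0 = 6)
u(P) = P*(6 + 4*P²) (u(P) = P*(6 + (P + P)²) = P*(6 + (2*P)²) = P*(6 + 4*P²))
√(((1354 - 1*(-8027)) - 1*22721) + u(-154)) = √(((1354 - 1*(-8027)) - 1*22721) + (4*(-154)³ + 6*(-154))) = √(((1354 + 8027) - 22721) + (4*(-3652264) - 924)) = √((9381 - 22721) + (-14609056 - 924)) = √(-13340 - 14609980) = √(-14623320) = 2*I*√3655830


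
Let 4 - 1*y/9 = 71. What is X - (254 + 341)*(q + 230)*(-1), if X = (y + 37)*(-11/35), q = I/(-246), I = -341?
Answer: 1186911421/8610 ≈ 1.3785e+5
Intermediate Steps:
y = -603 (y = 36 - 9*71 = 36 - 639 = -603)
q = 341/246 (q = -341/(-246) = -341*(-1/246) = 341/246 ≈ 1.3862)
X = 6226/35 (X = (-603 + 37)*(-11/35) = -(-6226)/35 = -566*(-11/35) = 6226/35 ≈ 177.89)
X - (254 + 341)*(q + 230)*(-1) = 6226/35 - (254 + 341)*(341/246 + 230)*(-1) = 6226/35 - 595*(56921/246)*(-1) = 6226/35 - 33867995*(-1)/246 = 6226/35 - 1*(-33867995/246) = 6226/35 + 33867995/246 = 1186911421/8610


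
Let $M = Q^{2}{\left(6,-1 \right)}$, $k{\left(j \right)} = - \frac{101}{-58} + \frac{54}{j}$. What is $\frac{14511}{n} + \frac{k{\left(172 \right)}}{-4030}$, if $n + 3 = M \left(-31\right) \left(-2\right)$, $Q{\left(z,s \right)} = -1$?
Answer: $\frac{72923573293}{296499190} \approx 245.95$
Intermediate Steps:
$k{\left(j \right)} = \frac{101}{58} + \frac{54}{j}$ ($k{\left(j \right)} = \left(-101\right) \left(- \frac{1}{58}\right) + \frac{54}{j} = \frac{101}{58} + \frac{54}{j}$)
$M = 1$ ($M = \left(-1\right)^{2} = 1$)
$n = 59$ ($n = -3 + 1 \left(-31\right) \left(-2\right) = -3 - -62 = -3 + 62 = 59$)
$\frac{14511}{n} + \frac{k{\left(172 \right)}}{-4030} = \frac{14511}{59} + \frac{\frac{101}{58} + \frac{54}{172}}{-4030} = 14511 \cdot \frac{1}{59} + \left(\frac{101}{58} + 54 \cdot \frac{1}{172}\right) \left(- \frac{1}{4030}\right) = \frac{14511}{59} + \left(\frac{101}{58} + \frac{27}{86}\right) \left(- \frac{1}{4030}\right) = \frac{14511}{59} + \frac{2563}{1247} \left(- \frac{1}{4030}\right) = \frac{14511}{59} - \frac{2563}{5025410} = \frac{72923573293}{296499190}$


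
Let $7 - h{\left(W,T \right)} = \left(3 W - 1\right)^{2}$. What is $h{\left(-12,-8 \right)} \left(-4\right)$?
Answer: $5448$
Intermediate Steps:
$h{\left(W,T \right)} = 7 - \left(-1 + 3 W\right)^{2}$ ($h{\left(W,T \right)} = 7 - \left(3 W - 1\right)^{2} = 7 - \left(-1 + 3 W\right)^{2}$)
$h{\left(-12,-8 \right)} \left(-4\right) = \left(7 - \left(-1 + 3 \left(-12\right)\right)^{2}\right) \left(-4\right) = \left(7 - \left(-1 - 36\right)^{2}\right) \left(-4\right) = \left(7 - \left(-37\right)^{2}\right) \left(-4\right) = \left(7 - 1369\right) \left(-4\right) = \left(-1362\right) \left(-4\right) = 5448$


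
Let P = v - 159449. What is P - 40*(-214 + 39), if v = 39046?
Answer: -113403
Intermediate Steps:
P = -120403 (P = 39046 - 159449 = -120403)
P - 40*(-214 + 39) = -120403 - 40*(-214 + 39) = -120403 - 40*(-175) = -120403 - 1*(-7000) = -120403 + 7000 = -113403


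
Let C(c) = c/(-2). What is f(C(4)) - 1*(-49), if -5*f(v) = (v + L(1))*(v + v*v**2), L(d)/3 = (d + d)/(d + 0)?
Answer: 57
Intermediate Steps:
L(d) = 6 (L(d) = 3*((d + d)/(d + 0)) = 3*((2*d)/d) = 3*2 = 6)
C(c) = -c/2 (C(c) = c*(-1/2) = -c/2)
f(v) = -(6 + v)*(v + v**3)/5 (f(v) = -(v + 6)*(v + v*v**2)/5 = -(6 + v)*(v + v**3)/5)
f(C(4)) - 1*(-49) = -(-1/2*4)*(6 - 1/2*4 + (-1/2*4)**3 + 6*(-1/2*4)**2)/5 - 1*(-49) = -1/5*(-2)*(6 - 2 + (-2)**3 + 6*(-2)**2) + 49 = -1/5*(-2)*(6 - 2 - 8 + 6*4) + 49 = -1/5*(-2)*(6 - 2 - 8 + 24) + 49 = -1/5*(-2)*20 + 49 = 8 + 49 = 57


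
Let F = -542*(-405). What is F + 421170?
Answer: 640680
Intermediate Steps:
F = 219510
F + 421170 = 219510 + 421170 = 640680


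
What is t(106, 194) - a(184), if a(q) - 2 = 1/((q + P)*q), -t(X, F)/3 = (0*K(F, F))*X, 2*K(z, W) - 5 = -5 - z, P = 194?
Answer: -139105/69552 ≈ -2.0000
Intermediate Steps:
K(z, W) = -z/2 (K(z, W) = 5/2 + (-5 - z)/2 = 5/2 + (-5/2 - z/2) = -z/2)
t(X, F) = 0 (t(X, F) = -3*0*(-F/2)*X = -0*X = -3*0 = 0)
a(q) = 2 + 1/(q*(194 + q)) (a(q) = 2 + 1/((q + 194)*q) = 2 + 1/((194 + q)*q) = 2 + 1/(q*(194 + q)))
t(106, 194) - a(184) = 0 - (1 + 2*184² + 388*184)/(184*(194 + 184)) = 0 - (1 + 2*33856 + 71392)/(184*378) = 0 - (1 + 67712 + 71392)/(184*378) = 0 - 139105/(184*378) = 0 - 1*139105/69552 = 0 - 139105/69552 = -139105/69552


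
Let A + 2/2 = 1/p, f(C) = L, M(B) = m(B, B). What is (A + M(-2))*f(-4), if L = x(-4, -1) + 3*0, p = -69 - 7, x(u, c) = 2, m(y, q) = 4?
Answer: 227/38 ≈ 5.9737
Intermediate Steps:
M(B) = 4
p = -76
L = 2 (L = 2 + 3*0 = 2 + 0 = 2)
f(C) = 2
A = -77/76 (A = -1 + 1/(-76) = -1 - 1/76 = -77/76 ≈ -1.0132)
(A + M(-2))*f(-4) = (-77/76 + 4)*2 = (227/76)*2 = 227/38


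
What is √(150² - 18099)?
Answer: 3*√489 ≈ 66.340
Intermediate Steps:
√(150² - 18099) = √(22500 - 18099) = √4401 = 3*√489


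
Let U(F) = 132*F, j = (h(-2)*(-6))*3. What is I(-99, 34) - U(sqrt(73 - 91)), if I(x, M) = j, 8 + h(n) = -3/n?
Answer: 117 - 396*I*sqrt(2) ≈ 117.0 - 560.03*I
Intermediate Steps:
h(n) = -8 - 3/n
j = 117 (j = ((-8 - 3/(-2))*(-6))*3 = ((-8 - 3*(-1/2))*(-6))*3 = ((-8 + 3/2)*(-6))*3 = -13/2*(-6)*3 = 39*3 = 117)
I(x, M) = 117
I(-99, 34) - U(sqrt(73 - 91)) = 117 - 132*sqrt(73 - 91) = 117 - 132*sqrt(-18) = 117 - 132*3*I*sqrt(2) = 117 - 396*I*sqrt(2)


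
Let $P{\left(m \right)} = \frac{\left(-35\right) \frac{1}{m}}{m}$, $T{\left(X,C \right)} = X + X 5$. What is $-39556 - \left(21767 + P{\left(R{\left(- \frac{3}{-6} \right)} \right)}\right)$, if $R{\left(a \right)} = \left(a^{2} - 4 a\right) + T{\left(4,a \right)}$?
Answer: $- \frac{485738923}{7921} \approx -61323.0$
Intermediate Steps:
$T{\left(X,C \right)} = 6 X$ ($T{\left(X,C \right)} = X + 5 X = 6 X$)
$R{\left(a \right)} = 24 + a^{2} - 4 a$ ($R{\left(a \right)} = \left(a^{2} - 4 a\right) + 6 \cdot 4 = \left(a^{2} - 4 a\right) + 24 = 24 + a^{2} - 4 a$)
$P{\left(m \right)} = - \frac{35}{m^{2}}$
$-39556 - \left(21767 + P{\left(R{\left(- \frac{3}{-6} \right)} \right)}\right) = -39556 - \left(21767 - \frac{35}{\left(24 + \left(- \frac{3}{-6}\right)^{2} - 4 \left(- \frac{3}{-6}\right)\right)^{2}}\right) = -39556 - \left(21767 - \frac{35}{\left(24 + \left(\left(-3\right) \left(- \frac{1}{6}\right)\right)^{2} - 4 \left(\left(-3\right) \left(- \frac{1}{6}\right)\right)\right)^{2}}\right) = -39556 - \left(21767 - \frac{35}{\left(24 + \left(\frac{1}{2}\right)^{2} - 2\right)^{2}}\right) = -39556 - \left(21767 - \frac{35}{\left(24 + \frac{1}{4} - 2\right)^{2}}\right) = -39556 - \left(21767 - \frac{35}{\frac{7921}{16}}\right) = -39556 - \left(21767 - \frac{560}{7921}\right) = -39556 - \frac{172415847}{7921} = - \frac{485738923}{7921}$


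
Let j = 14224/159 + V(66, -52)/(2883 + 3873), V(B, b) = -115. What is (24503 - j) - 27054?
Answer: -315152607/119356 ≈ -2640.4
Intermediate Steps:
j = 10675451/119356 (j = 14224/159 - 115/(2883 + 3873) = 14224*(1/159) - 115/6756 = 14224/159 - 115*1/6756 = 14224/159 - 115/6756 = 10675451/119356 ≈ 89.442)
(24503 - j) - 27054 = (24503 - 1*10675451/119356) - 27054 = (24503 - 10675451/119356) - 27054 = 2913904617/119356 - 27054 = -315152607/119356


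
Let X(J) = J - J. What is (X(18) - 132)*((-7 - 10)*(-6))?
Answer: -13464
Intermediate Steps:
X(J) = 0
(X(18) - 132)*((-7 - 10)*(-6)) = (0 - 132)*((-7 - 10)*(-6)) = -(-2244)*(-6) = -132*102 = -13464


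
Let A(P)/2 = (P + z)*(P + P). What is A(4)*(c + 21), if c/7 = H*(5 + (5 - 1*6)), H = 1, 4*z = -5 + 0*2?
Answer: 2156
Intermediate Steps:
z = -5/4 (z = (-5 + 0*2)/4 = (-5 + 0)/4 = (¼)*(-5) = -5/4 ≈ -1.2500)
A(P) = 4*P*(-5/4 + P) (A(P) = 2*((P - 5/4)*(P + P)) = 2*((-5/4 + P)*(2*P)) = 2*(2*P*(-5/4 + P)) = 4*P*(-5/4 + P))
c = 28 (c = 7*(1*(5 + (5 - 1*6))) = 7*(1*(5 + (5 - 6))) = 7*(1*(5 - 1)) = 7*(1*4) = 7*4 = 28)
A(4)*(c + 21) = (4*(-5 + 4*4))*(28 + 21) = (4*(-5 + 16))*49 = (4*11)*49 = 44*49 = 2156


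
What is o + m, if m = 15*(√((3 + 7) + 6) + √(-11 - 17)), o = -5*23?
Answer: -55 + 30*I*√7 ≈ -55.0 + 79.373*I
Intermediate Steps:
o = -115
m = 60 + 30*I*√7 (m = 15*(√(10 + 6) + √(-28)) = 15*(√16 + 2*I*√7) = 15*(4 + 2*I*√7) = 60 + 30*I*√7 ≈ 60.0 + 79.373*I)
o + m = -115 + (60 + 30*I*√7) = -55 + 30*I*√7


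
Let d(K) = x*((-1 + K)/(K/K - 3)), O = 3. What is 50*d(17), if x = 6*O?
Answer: -7200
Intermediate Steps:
x = 18 (x = 6*3 = 18)
d(K) = 9 - 9*K (d(K) = 18*((-1 + K)/(K/K - 3)) = 18*((-1 + K)/(1 - 3)) = 18*((-1 + K)/(-2)) = 18*((-1 + K)*(-½)) = 18*(½ - K/2) = 9 - 9*K)
50*d(17) = 50*(9 - 9*17) = 50*(9 - 153) = 50*(-144) = -7200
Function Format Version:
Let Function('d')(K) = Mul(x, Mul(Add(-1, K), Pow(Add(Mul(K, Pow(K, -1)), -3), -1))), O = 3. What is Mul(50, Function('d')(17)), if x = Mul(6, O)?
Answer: -7200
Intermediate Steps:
x = 18 (x = Mul(6, 3) = 18)
Function('d')(K) = Add(9, Mul(-9, K)) (Function('d')(K) = Mul(18, Mul(Add(-1, K), Pow(Add(Mul(K, Pow(K, -1)), -3), -1))) = Mul(18, Mul(Add(-1, K), Pow(Add(1, -3), -1))) = Mul(18, Mul(Add(-1, K), Pow(-2, -1))) = Mul(18, Mul(Add(-1, K), Rational(-1, 2))) = Mul(18, Add(Rational(1, 2), Mul(Rational(-1, 2), K))) = Add(9, Mul(-9, K)))
Mul(50, Function('d')(17)) = Mul(50, Add(9, Mul(-9, 17))) = Mul(50, Add(9, -153)) = Mul(50, -144) = -7200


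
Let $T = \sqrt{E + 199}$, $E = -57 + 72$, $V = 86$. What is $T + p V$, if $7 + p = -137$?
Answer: $-12384 + \sqrt{214} \approx -12369.0$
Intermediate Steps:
$p = -144$ ($p = -7 - 137 = -144$)
$E = 15$
$T = \sqrt{214}$ ($T = \sqrt{15 + 199} = \sqrt{214} \approx 14.629$)
$T + p V = \sqrt{214} - 12384 = -12384 + \sqrt{214}$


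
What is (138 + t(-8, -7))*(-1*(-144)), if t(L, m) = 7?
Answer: 20880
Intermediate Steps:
(138 + t(-8, -7))*(-1*(-144)) = (138 + 7)*(-1*(-144)) = 145*144 = 20880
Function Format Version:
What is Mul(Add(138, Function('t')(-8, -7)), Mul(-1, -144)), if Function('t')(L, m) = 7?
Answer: 20880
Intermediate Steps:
Mul(Add(138, Function('t')(-8, -7)), Mul(-1, -144)) = Mul(Add(138, 7), Mul(-1, -144)) = Mul(145, 144) = 20880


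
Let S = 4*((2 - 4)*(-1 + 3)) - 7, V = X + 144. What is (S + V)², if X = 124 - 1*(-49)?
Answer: 86436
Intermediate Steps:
X = 173 (X = 124 + 49 = 173)
V = 317 (V = 173 + 144 = 317)
S = -23 (S = 4*(-2*2) - 7 = 4*(-4) - 7 = -16 - 7 = -23)
(S + V)² = (-23 + 317)² = 294² = 86436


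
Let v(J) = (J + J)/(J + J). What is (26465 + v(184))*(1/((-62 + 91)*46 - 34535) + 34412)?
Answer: 10079248018642/11067 ≈ 9.1075e+8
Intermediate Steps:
v(J) = 1 (v(J) = (2*J)/((2*J)) = (2*J)*(1/(2*J)) = 1)
(26465 + v(184))*(1/((-62 + 91)*46 - 34535) + 34412) = (26465 + 1)*(1/((-62 + 91)*46 - 34535) + 34412) = 26466*(1/(29*46 - 34535) + 34412) = 26466*(1/(1334 - 34535) + 34412) = 26466*(1/(-33201) + 34412) = 26466*(-1/33201 + 34412) = 26466*(1142512811/33201) = 10079248018642/11067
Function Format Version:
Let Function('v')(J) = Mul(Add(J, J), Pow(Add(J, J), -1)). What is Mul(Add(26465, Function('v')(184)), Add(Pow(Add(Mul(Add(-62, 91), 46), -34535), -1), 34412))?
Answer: Rational(10079248018642, 11067) ≈ 9.1075e+8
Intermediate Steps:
Function('v')(J) = 1 (Function('v')(J) = Mul(Mul(2, J), Pow(Mul(2, J), -1)) = Mul(Mul(2, J), Mul(Rational(1, 2), Pow(J, -1))) = 1)
Mul(Add(26465, Function('v')(184)), Add(Pow(Add(Mul(Add(-62, 91), 46), -34535), -1), 34412)) = Mul(Add(26465, 1), Add(Pow(Add(Mul(Add(-62, 91), 46), -34535), -1), 34412)) = Mul(26466, Add(Pow(Add(Mul(29, 46), -34535), -1), 34412)) = Mul(26466, Add(Pow(Add(1334, -34535), -1), 34412)) = Mul(26466, Add(Pow(-33201, -1), 34412)) = Mul(26466, Add(Rational(-1, 33201), 34412)) = Mul(26466, Rational(1142512811, 33201)) = Rational(10079248018642, 11067)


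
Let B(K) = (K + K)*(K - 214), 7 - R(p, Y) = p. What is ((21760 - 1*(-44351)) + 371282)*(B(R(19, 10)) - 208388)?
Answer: -88775032852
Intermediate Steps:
R(p, Y) = 7 - p
B(K) = 2*K*(-214 + K) (B(K) = (2*K)*(-214 + K) = 2*K*(-214 + K))
((21760 - 1*(-44351)) + 371282)*(B(R(19, 10)) - 208388) = ((21760 - 1*(-44351)) + 371282)*(2*(7 - 1*19)*(-214 + (7 - 1*19)) - 208388) = ((21760 + 44351) + 371282)*(2*(7 - 19)*(-214 + (7 - 19)) - 208388) = (66111 + 371282)*(2*(-12)*(-214 - 12) - 208388) = 437393*(2*(-12)*(-226) - 208388) = 437393*(5424 - 208388) = 437393*(-202964) = -88775032852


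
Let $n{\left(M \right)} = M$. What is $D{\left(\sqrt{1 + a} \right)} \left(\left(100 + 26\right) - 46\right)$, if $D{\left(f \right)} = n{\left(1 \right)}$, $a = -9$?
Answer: $80$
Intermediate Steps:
$D{\left(f \right)} = 1$
$D{\left(\sqrt{1 + a} \right)} \left(\left(100 + 26\right) - 46\right) = 1 \left(\left(100 + 26\right) - 46\right) = 1 \left(126 - 46\right) = 1 \cdot 80 = 80$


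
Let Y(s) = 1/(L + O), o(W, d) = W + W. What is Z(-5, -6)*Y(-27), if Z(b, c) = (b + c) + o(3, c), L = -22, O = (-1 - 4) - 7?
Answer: 5/34 ≈ 0.14706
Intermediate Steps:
o(W, d) = 2*W
O = -12 (O = -5 - 7 = -12)
Z(b, c) = 6 + b + c (Z(b, c) = (b + c) + 2*3 = (b + c) + 6 = 6 + b + c)
Y(s) = -1/34 (Y(s) = 1/(-22 - 12) = 1/(-34) = -1/34)
Z(-5, -6)*Y(-27) = (6 - 5 - 6)*(-1/34) = -5*(-1/34) = 5/34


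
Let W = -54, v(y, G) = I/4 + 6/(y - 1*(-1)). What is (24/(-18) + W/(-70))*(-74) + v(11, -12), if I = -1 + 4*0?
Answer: 17569/420 ≈ 41.831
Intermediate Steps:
I = -1 (I = -1 + 0 = -1)
v(y, G) = -1/4 + 6/(1 + y) (v(y, G) = -1/4 + 6/(y - 1*(-1)) = -1*1/4 + 6/(y + 1) = -1/4 + 6/(1 + y))
(24/(-18) + W/(-70))*(-74) + v(11, -12) = (24/(-18) - 54/(-70))*(-74) + (23 - 1*11)/(4*(1 + 11)) = (24*(-1/18) - 54*(-1/70))*(-74) + (1/4)*(23 - 11)/12 = (-4/3 + 27/35)*(-74) + (1/4)*(1/12)*12 = -59/105*(-74) + 1/4 = 4366/105 + 1/4 = 17569/420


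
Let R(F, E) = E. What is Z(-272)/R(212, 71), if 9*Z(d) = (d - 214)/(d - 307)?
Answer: 18/13703 ≈ 0.0013136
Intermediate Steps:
Z(d) = (-214 + d)/(9*(-307 + d)) (Z(d) = ((d - 214)/(d - 307))/9 = ((-214 + d)/(-307 + d))/9 = (-214 + d)/(9*(-307 + d)))
Z(-272)/R(212, 71) = ((-214 - 272)/(9*(-307 - 272)))/71 = ((⅑)*(-486)/(-579))*(1/71) = ((⅑)*(-1/579)*(-486))*(1/71) = (18/193)*(1/71) = 18/13703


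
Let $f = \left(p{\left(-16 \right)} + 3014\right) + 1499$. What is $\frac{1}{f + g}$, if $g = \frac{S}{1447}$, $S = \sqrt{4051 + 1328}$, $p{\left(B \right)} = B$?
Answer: $\frac{3138619691}{14114372748634} - \frac{1447 \sqrt{5379}}{42343118245902} \approx 0.00022237$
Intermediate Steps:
$S = \sqrt{5379} \approx 73.342$
$g = \frac{\sqrt{5379}}{1447} \approx 0.050685$
$f = 4497$ ($f = \left(-16 + 3014\right) + 1499 = 2998 + 1499 = 4497$)
$\frac{1}{f + g} = \frac{1}{4497 + \frac{\sqrt{5379}}{1447}}$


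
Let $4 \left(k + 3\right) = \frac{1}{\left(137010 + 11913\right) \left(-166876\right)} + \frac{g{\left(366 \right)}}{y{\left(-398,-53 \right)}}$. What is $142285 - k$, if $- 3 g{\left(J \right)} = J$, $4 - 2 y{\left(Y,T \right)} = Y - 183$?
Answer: $\frac{919385391458824273}{6461435382480} \approx 1.4229 \cdot 10^{5}$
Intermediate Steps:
$y{\left(Y,T \right)} = \frac{187}{2} - \frac{Y}{2}$ ($y{\left(Y,T \right)} = 2 - \frac{Y - 183}{2} = 2 - \frac{-183 + Y}{2} = 2 - \left(- \frac{183}{2} + \frac{Y}{2}\right) = \frac{187}{2} - \frac{Y}{2}$)
$g{\left(J \right)} = - \frac{J}{3}$
$k = - \frac{20058062657473}{6461435382480}$ ($k = -3 + \frac{\frac{1}{\left(137010 + 11913\right) \left(-166876\right)} + \frac{\left(- \frac{1}{3}\right) 366}{\frac{187}{2} - -199}}{4} = -3 + \frac{\frac{1}{148923} \left(- \frac{1}{166876}\right) - \frac{122}{\frac{187}{2} + 199}}{4} = -3 + \frac{\frac{1}{148923} \left(- \frac{1}{166876}\right) - \frac{122}{\frac{585}{2}}}{4} = -3 + \frac{- \frac{1}{24851674548} - \frac{244}{585}}{4} = -3 + \frac{1}{4} \left(- \frac{673756510033}{1615358845620}\right) = -3 - \frac{673756510033}{6461435382480} = - \frac{20058062657473}{6461435382480} \approx -3.1043$)
$142285 - k = 142285 - - \frac{20058062657473}{6461435382480} = 142285 + \frac{20058062657473}{6461435382480} = \frac{919385391458824273}{6461435382480}$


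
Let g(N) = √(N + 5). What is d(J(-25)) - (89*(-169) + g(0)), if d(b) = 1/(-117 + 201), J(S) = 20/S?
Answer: 1263445/84 - √5 ≈ 15039.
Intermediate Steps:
g(N) = √(5 + N)
d(b) = 1/84
d(J(-25)) - (89*(-169) + g(0)) = 1/84 - (89*(-169) + √(5 + 0)) = 1/84 - (-15041 + √5) = 1/84 + (15041 - √5) = 1263445/84 - √5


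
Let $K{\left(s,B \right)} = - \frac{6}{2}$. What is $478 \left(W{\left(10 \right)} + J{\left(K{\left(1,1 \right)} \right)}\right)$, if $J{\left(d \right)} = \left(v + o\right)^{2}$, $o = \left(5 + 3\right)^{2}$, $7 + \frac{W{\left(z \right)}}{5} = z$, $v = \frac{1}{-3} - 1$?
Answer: $\frac{16958962}{9} \approx 1.8843 \cdot 10^{6}$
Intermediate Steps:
$K{\left(s,B \right)} = -3$ ($K{\left(s,B \right)} = \left(-6\right) \frac{1}{2} = -3$)
$v = - \frac{4}{3}$ ($v = - \frac{1}{3} - 1 = - \frac{4}{3} \approx -1.3333$)
$W{\left(z \right)} = -35 + 5 z$
$o = 64$ ($o = 8^{2} = 64$)
$J{\left(d \right)} = \frac{35344}{9}$ ($J{\left(d \right)} = \left(- \frac{4}{3} + 64\right)^{2} = \left(\frac{188}{3}\right)^{2} = \frac{35344}{9}$)
$478 \left(W{\left(10 \right)} + J{\left(K{\left(1,1 \right)} \right)}\right) = 478 \left(\left(-35 + 5 \cdot 10\right) + \frac{35344}{9}\right) = 478 \left(\left(-35 + 50\right) + \frac{35344}{9}\right) = 478 \left(15 + \frac{35344}{9}\right) = 478 \cdot \frac{35479}{9} = \frac{16958962}{9}$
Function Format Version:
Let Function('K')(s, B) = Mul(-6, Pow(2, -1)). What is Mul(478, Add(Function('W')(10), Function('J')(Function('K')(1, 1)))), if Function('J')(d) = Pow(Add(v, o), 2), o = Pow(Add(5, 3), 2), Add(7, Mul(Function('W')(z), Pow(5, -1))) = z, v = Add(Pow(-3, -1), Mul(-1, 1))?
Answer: Rational(16958962, 9) ≈ 1.8843e+6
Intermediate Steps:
Function('K')(s, B) = -3 (Function('K')(s, B) = Mul(-6, Rational(1, 2)) = -3)
v = Rational(-4, 3) (v = Add(Rational(-1, 3), -1) = Rational(-4, 3) ≈ -1.3333)
Function('W')(z) = Add(-35, Mul(5, z))
o = 64 (o = Pow(8, 2) = 64)
Function('J')(d) = Rational(35344, 9) (Function('J')(d) = Pow(Add(Rational(-4, 3), 64), 2) = Pow(Rational(188, 3), 2) = Rational(35344, 9))
Mul(478, Add(Function('W')(10), Function('J')(Function('K')(1, 1)))) = Mul(478, Add(Add(-35, Mul(5, 10)), Rational(35344, 9))) = Mul(478, Add(Add(-35, 50), Rational(35344, 9))) = Mul(478, Add(15, Rational(35344, 9))) = Mul(478, Rational(35479, 9)) = Rational(16958962, 9)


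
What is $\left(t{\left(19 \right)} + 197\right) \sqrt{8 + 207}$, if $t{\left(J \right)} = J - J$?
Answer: $197 \sqrt{215} \approx 2888.6$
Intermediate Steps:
$t{\left(J \right)} = 0$
$\left(t{\left(19 \right)} + 197\right) \sqrt{8 + 207} = \left(0 + 197\right) \sqrt{8 + 207} = 197 \sqrt{215}$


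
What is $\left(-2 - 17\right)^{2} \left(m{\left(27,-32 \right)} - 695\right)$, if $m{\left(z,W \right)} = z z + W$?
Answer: $722$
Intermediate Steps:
$m{\left(z,W \right)} = W + z^{2}$ ($m{\left(z,W \right)} = z^{2} + W = W + z^{2}$)
$\left(-2 - 17\right)^{2} \left(m{\left(27,-32 \right)} - 695\right) = \left(-2 - 17\right)^{2} \left(\left(-32 + 27^{2}\right) - 695\right) = \left(-19\right)^{2} \left(\left(-32 + 729\right) - 695\right) = 361 \left(697 - 695\right) = 361 \cdot 2 = 722$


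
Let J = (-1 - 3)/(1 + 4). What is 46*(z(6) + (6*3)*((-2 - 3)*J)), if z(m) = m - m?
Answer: 3312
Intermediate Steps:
J = -4/5 ≈ -0.80000
z(m) = 0
46*(z(6) + (6*3)*((-2 - 3)*J)) = 46*(0 + (6*3)*((-2 - 3)*(-4/5))) = 46*(0 + 18*(-5*(-4/5))) = 46*(0 + 18*4) = 46*(0 + 72) = 46*72 = 3312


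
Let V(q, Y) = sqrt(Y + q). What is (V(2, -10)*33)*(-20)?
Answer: -1320*I*sqrt(2) ≈ -1866.8*I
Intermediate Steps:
(V(2, -10)*33)*(-20) = (sqrt(-10 + 2)*33)*(-20) = (sqrt(-8)*33)*(-20) = ((2*I*sqrt(2))*33)*(-20) = (66*I*sqrt(2))*(-20) = -1320*I*sqrt(2)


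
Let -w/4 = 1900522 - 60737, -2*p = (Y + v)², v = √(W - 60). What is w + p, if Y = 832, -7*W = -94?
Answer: -53936601/7 - 832*I*√2282/7 ≈ -7.7052e+6 - 5677.8*I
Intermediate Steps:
W = 94/7 (W = -⅐*(-94) = 94/7 ≈ 13.429)
v = I*√2282/7 (v = √(94/7 - 60) = √(-326/7) = I*√2282/7 ≈ 6.8243*I)
p = -(832 + I*√2282/7)²/2 ≈ -3.4609e+5 - 5677.8*I
w = -7359140 (w = -4*(1900522 - 60737) = -4*1839785 = -7359140)
w + p = -7359140 - (5824 + I*√2282)²/98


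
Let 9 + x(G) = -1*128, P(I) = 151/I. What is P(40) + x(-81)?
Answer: -5329/40 ≈ -133.23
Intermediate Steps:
x(G) = -137 (x(G) = -9 - 1*128 = -9 - 128 = -137)
P(40) + x(-81) = 151/40 - 137 = -5329/40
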